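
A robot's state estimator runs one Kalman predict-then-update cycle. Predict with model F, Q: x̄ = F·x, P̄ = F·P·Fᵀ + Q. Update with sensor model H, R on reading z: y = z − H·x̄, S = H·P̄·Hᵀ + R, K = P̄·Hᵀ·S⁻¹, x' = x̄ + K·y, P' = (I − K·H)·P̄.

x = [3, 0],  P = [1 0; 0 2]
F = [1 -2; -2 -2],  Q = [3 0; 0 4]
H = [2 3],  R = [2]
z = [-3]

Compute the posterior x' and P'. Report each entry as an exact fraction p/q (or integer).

x' = [84/19, -528/133]
P' = [102/19 -66/19; -66/19 328/133]

x̄ = F·x = [3, -6]
P̄ = F·P·Fᵀ + Q = [12 6; 6 16]
y = z − H·x̄ = [9]
S = H·P̄·Hᵀ + R = [266]
K = P̄·Hᵀ·S⁻¹ = [3/19; 30/133]
x' = x̄ + K·y = [84/19, -528/133]
P' = (I − K·H)·P̄ = [102/19 -66/19; -66/19 328/133]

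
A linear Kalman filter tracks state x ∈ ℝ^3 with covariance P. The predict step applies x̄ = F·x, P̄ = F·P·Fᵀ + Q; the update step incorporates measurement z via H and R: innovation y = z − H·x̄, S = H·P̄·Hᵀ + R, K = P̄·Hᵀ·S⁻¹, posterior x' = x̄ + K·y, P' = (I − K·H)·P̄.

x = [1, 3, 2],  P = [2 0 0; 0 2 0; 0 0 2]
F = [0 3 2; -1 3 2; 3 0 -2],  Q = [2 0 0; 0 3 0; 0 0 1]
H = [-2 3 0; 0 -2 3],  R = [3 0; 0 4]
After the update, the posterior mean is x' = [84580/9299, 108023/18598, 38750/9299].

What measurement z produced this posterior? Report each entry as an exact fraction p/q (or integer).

x̄ = F·x = [13, 12, -1]
P̄ = F·P·Fᵀ + Q = [28 26 -8; 26 31 -14; -8 -14 27]
S = H·P̄·Hᵀ + R = [82 -160; -160 539]
K = P̄·Hᵀ·S⁻¹ = [-151/9299 -1356/9299; 5459/18598 -984/9299; 1713/9299 2389/9299]
x' − x̄ = [-36307/9299, -115153/18598, 48049/9299] = K·y
y = (KᵀK)⁻¹·Kᵀ·(x' − x̄) = [-11, 28]
z = y + H·x̄ = [-11, 28] + [10, -27] = [-1, 1]

z = [-1, 1]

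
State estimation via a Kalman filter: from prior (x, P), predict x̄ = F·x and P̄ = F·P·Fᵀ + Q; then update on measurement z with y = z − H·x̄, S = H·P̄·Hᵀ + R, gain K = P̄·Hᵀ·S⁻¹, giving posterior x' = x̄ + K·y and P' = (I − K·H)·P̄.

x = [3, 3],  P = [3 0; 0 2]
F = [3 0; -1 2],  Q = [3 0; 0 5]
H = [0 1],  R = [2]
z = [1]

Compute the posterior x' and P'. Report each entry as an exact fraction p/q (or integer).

x' = [10, 11/9]
P' = [51/2 -1; -1 16/9]

x̄ = F·x = [9, 3]
P̄ = F·P·Fᵀ + Q = [30 -9; -9 16]
y = z − H·x̄ = [-2]
S = H·P̄·Hᵀ + R = [18]
K = P̄·Hᵀ·S⁻¹ = [-1/2; 8/9]
x' = x̄ + K·y = [10, 11/9]
P' = (I − K·H)·P̄ = [51/2 -1; -1 16/9]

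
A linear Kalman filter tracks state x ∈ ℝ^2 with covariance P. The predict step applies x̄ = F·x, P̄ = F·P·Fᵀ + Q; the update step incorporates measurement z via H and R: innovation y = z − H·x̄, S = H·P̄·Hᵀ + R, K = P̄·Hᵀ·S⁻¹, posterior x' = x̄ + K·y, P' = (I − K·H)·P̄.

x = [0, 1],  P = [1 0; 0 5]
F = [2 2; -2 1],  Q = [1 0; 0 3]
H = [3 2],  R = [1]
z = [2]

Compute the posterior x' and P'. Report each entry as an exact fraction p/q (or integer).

x' = [85/173, 47/173]
P' = [1081/346 -789/173; -789/173 1194/173]

x̄ = F·x = [2, 1]
P̄ = F·P·Fᵀ + Q = [25 6; 6 12]
y = z − H·x̄ = [-6]
S = H·P̄·Hᵀ + R = [346]
K = P̄·Hᵀ·S⁻¹ = [87/346; 21/173]
x' = x̄ + K·y = [85/173, 47/173]
P' = (I − K·H)·P̄ = [1081/346 -789/173; -789/173 1194/173]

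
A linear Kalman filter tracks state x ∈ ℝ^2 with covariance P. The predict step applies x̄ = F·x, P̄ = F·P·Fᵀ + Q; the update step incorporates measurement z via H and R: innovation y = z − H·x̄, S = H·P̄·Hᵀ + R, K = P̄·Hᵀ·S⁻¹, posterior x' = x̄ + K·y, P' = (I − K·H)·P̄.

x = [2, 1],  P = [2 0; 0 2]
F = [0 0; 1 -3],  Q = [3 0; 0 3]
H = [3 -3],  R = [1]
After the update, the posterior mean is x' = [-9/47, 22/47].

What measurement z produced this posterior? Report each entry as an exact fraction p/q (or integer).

x̄ = F·x = [0, -1]
P̄ = F·P·Fᵀ + Q = [3 0; 0 23]
S = H·P̄·Hᵀ + R = [235]
K = P̄·Hᵀ·S⁻¹ = [9/235; -69/235]
x' − x̄ = [-9/47, 69/47] = K·y
y = (KᵀK)⁻¹·Kᵀ·(x' − x̄) = [-5]
z = y + H·x̄ = [-5] + [3] = [-2]

z = [-2]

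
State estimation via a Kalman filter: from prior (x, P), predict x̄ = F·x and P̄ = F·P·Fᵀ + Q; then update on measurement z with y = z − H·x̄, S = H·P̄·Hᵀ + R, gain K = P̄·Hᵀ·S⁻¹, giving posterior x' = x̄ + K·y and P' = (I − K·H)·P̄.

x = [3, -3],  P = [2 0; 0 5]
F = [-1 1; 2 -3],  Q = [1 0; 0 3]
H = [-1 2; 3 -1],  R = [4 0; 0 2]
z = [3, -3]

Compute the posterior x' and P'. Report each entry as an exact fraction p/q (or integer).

x' = [-2661/3767, 4284/3767]
P' = [1108/3767 1240/3767; 1240/3767 3754/3767]

x̄ = F·x = [-6, 15]
P̄ = F·P·Fᵀ + Q = [8 -19; -19 56]
y = z − H·x̄ = [-33, 30]
S = H·P̄·Hᵀ + R = [312 -269; -269 244]
K = P̄·Hᵀ·S⁻¹ = [343/3767 1042/3767; 1567/3767 -17/3767]
x' = x̄ + K·y = [-2661/3767, 4284/3767]
P' = (I − K·H)·P̄ = [1108/3767 1240/3767; 1240/3767 3754/3767]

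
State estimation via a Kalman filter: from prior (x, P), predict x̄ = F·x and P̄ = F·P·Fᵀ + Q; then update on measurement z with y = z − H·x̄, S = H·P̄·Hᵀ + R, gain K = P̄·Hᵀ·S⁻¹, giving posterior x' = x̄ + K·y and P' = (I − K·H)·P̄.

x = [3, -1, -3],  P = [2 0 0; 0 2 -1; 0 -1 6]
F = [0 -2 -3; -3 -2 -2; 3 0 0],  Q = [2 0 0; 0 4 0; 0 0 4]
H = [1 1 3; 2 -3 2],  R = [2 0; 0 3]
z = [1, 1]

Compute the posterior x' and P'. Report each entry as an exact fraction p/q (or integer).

x' = [73385/49159, 22541/49159, -11997/49159]
P' = [661774/49159 255196/49159 -290848/49159; 255196/49159 112132/49159 -111214/49159; -290848/49159 -111214/49159 136150/49159]

x̄ = F·x = [11, -1, 9]
P̄ = F·P·Fᵀ + Q = [52 34 0; 34 46 -18; 0 -18 22]
y = z − H·x̄ = [-36, -42]
S = H·P̄·Hᵀ + R = [258 190; 190 521]
K = P̄·Hᵀ·S⁻¹ = [22213/49159 -7912/49159; 16843/49159 -16144/49159; 3194/49159 8082/49159]
x' = x̄ + K·y = [73385/49159, 22541/49159, -11997/49159]
P' = (I − K·H)·P̄ = [661774/49159 255196/49159 -290848/49159; 255196/49159 112132/49159 -111214/49159; -290848/49159 -111214/49159 136150/49159]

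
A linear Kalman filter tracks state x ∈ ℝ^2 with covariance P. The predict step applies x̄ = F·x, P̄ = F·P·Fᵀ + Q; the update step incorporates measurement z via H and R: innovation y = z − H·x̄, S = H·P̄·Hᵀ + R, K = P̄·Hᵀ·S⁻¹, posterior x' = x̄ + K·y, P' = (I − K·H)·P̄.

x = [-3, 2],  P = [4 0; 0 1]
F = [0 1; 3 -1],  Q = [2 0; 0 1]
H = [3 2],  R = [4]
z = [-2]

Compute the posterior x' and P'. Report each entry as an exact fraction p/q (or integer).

x' = [440/171, -859/171]
P' = [464/171 -682/171; -682/171 1169/171]

x̄ = F·x = [2, -11]
P̄ = F·P·Fᵀ + Q = [3 -1; -1 38]
y = z − H·x̄ = [14]
S = H·P̄·Hᵀ + R = [171]
K = P̄·Hᵀ·S⁻¹ = [7/171; 73/171]
x' = x̄ + K·y = [440/171, -859/171]
P' = (I − K·H)·P̄ = [464/171 -682/171; -682/171 1169/171]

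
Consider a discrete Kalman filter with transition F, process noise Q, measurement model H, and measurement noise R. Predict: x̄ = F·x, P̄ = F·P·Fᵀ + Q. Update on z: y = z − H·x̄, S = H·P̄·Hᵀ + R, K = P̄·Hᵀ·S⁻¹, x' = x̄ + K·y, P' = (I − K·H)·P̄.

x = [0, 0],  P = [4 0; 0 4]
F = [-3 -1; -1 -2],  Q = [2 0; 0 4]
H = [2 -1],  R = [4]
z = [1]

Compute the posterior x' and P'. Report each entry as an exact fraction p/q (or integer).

x' = [16/29, 4/29]
P' = [194/29 324/29; 324/29 632/29]

x̄ = F·x = [0, 0]
P̄ = F·P·Fᵀ + Q = [42 20; 20 24]
y = z − H·x̄ = [1]
S = H·P̄·Hᵀ + R = [116]
K = P̄·Hᵀ·S⁻¹ = [16/29; 4/29]
x' = x̄ + K·y = [16/29, 4/29]
P' = (I − K·H)·P̄ = [194/29 324/29; 324/29 632/29]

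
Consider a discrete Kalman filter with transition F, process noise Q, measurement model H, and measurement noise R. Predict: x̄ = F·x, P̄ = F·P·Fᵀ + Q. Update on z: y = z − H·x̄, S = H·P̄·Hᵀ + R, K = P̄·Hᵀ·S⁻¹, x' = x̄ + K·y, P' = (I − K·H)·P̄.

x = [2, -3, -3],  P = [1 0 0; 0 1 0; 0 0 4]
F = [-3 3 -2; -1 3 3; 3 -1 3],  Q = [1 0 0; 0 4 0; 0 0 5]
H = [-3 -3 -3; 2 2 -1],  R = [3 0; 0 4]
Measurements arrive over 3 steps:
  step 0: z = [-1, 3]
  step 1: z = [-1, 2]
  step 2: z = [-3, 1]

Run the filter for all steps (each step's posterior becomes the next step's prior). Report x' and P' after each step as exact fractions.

step 0: x' = [60753/84548, 7249/42274, -1143/1838], P' = [355755/84548 -161321/42274 -927/1838; -161321/42274 82437/21137 129/919; -927/1838 129/919 537/919]
step 1: x' = [2816041998/2313064661, -997701399/2313064661, -1088265704/2313064661], P' = [27617976411/9252258644 -6093595117/2313064661 -1798157091/4626129322; -6093595117/2313064661 6386628441/2313064661 63446012/2313064661; -1798157091/4626129322 63446012/2313064661 1322328979/2313064661]
step 2: x' = [105013750182847/177517071892208, 3404338347279/44379267973052, 27164136627777/88758535946104], P' = [2116831686770095/710068287568832 -467098960069349/177517071892208 -137706110905895/355034143784416; -467098960069349/177517071892208 122416458543939/44379267973052 2380437917565/88758535946104; -137706110905895/355034143784416 2380437917565/88758535946104 101446039444703/177517071892208]

step 0: x̄ = F·x = [-9, -20, 0]
step 0: P̄ = F·P·Fᵀ + Q = [35 -12 -36; -12 50 30; -36 30 51]
step 0: y = z − H·x̄ = [-88, 61]
step 0: S = H·P̄·Hᵀ + R = [903 -195; -195 323]
step 0: K = P̄·Hᵀ·S⁻¹ = [9529/84548 27217/84548; -9487/42274 293/42274; -405/1838 -603/1838]
step 0: x' = x̄ + K·y = [60753/84548, 7249/42274, -1143/1838]
step 0: P' = (I − K·H)·P̄ = [355755/84548 -161321/42274 -927/1838; -161321/42274 82437/21137 129/919; -927/1838 129/919 537/919]
step 1: x̄ = F·x = [-33609/84548, -174993/84548, 10027/84548]
step 1: P̄ = F·P·Fᵀ + Q = [11605127/84548 7944375/84548 -7588989/84548; 7944375/84548 6511643/84548 -5022937/84548; -7588989/84548 -5022937/84548 5496007/84548]
step 1: y = z − H·x̄ = [-680273/84548, 596327/84548]
step 1: S = H·P̄·Hᵀ + R = [128752719/84548 -149709321/84548; -149709321/84548 192303983/84548]
step 1: K = P̄·Hᵀ·S⁻¹ = [352718239/9252258644 2520876517/9252258644; -356479336/2313064661 130655159/2313064661; -973392891/4626129322 -1496797023/4626129322]
step 1: x' = x̄ + K·y = [2816041998/2313064661, -997701399/2313064661, -1088265704/2313064661]
step 1: P' = (I − K·H)·P̄ = [27617976411/9252258644 -6093595117/2313064661 -1798157091/4626129322; -6093595117/2313064661 6386628441/2313064661 63446012/2313064661; -1798157091/4626129322 63446012/2313064661 1322328979/2313064661]
step 2: x̄ = F·x = [-9264698783/2313064661, -9073943307/2313064661, 6181030281/2313064661]
step 2: P̄ = F·P·Fᵀ + Q = [901427603547/9252258644 599464774647/9252258644 -592693452845/9252258644; 599464774647/9252258644 514541758871/9252258644 -375688612765/9252258644; -592693452845/9252258644 -375688612765/9252258644 447963361171/9252258644]
step 2: y = z − H·x̄ = [-43412029410/2313064661, 45171379122/2313064661]
step 2: S = H·P̄·Hᵀ + R = [10162640050899/9252258644 -11440357189929/9252258644; -11440357189929/9252258644 14818096305035/9252258644]
step 2: K = P̄·Hᵀ·S⁻¹ = [26976375319091/710068287568832 193070978699297/710068287568832; -27327749941537/177517071892208 10093218094421/177517071892208; -74707719653771/355034143784416 -114815199340169/355034143784416]
step 2: x' = x̄ + K·y = [105013750182847/177517071892208, 3404338347279/44379267973052, 27164136627777/88758535946104]
step 2: P' = (I − K·H)·P̄ = [2116831686770095/710068287568832 -467098960069349/177517071892208 -137706110905895/355034143784416; -467098960069349/177517071892208 122416458543939/44379267973052 2380437917565/88758535946104; -137706110905895/355034143784416 2380437917565/88758535946104 101446039444703/177517071892208]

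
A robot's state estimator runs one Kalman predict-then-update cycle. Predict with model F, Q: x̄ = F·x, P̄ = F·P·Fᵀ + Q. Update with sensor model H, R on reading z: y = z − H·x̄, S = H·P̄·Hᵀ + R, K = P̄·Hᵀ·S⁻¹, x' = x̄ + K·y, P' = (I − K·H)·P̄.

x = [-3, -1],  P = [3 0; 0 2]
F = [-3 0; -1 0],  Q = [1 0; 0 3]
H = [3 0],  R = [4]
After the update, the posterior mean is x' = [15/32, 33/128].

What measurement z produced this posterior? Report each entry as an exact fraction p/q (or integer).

z = [1]

x̄ = F·x = [9, 3]
P̄ = F·P·Fᵀ + Q = [28 9; 9 6]
S = H·P̄·Hᵀ + R = [256]
K = P̄·Hᵀ·S⁻¹ = [21/64; 27/256]
x' − x̄ = [-273/32, -351/128] = K·y
y = (KᵀK)⁻¹·Kᵀ·(x' − x̄) = [-26]
z = y + H·x̄ = [-26] + [27] = [1]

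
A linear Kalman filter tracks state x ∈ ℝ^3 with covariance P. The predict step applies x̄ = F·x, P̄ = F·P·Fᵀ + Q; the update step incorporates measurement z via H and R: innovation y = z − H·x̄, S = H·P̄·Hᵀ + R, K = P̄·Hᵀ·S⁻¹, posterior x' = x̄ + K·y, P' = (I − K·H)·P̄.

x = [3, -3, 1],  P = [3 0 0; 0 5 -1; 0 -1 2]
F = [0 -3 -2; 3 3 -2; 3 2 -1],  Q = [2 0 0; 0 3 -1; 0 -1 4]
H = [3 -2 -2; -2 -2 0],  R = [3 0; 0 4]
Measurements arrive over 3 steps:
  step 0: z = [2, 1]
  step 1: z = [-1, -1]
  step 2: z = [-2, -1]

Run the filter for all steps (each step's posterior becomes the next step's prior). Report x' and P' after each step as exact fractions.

step 0: x̄ = F·x = [7, -2, 2]
step 0: P̄ = F·P·Fᵀ + Q = [43 -37 -25; -37 95 67; -25 67 57]
step 0: y = z − H·x̄ = [-19, 11]
step 0: S = H·P̄·Hᵀ + R = [2278 364; 364 260]
step 0: K = P̄·Hᵀ·S⁻¹ = [1349/8842 -29857/114946; -1363/8842 -26477/114946; -1027/8842 -18445/114946]
step 0: x' = x̄ + K·y = [71496/57473, -92239/57473, 140333/57473]
step 0: P' = (I − K·H)·P̄ = [147533/114946 -87819/114946 282813/114946; -87819/114946 140773/114946 -245923/114946; 282813/114946 -245923/114946 690169/114946]
step 1: x̄ = F·x = [-3949/57473, -342895/57473, -110323/57473]
step 1: P̄ = F·P·Fᵀ + Q = [1306449/114946 293606/57473 -62442/57473; 293606/57473 1838423/57473 648343/57473; -62442/57473 648343/57473 636914/57473]
step 1: y = z − H·x̄ = [-952062/57473, -751161/57473]
step 1: S = H·P̄·Hᵀ + R = [36731127/114946 5190737/57473; 5190737/57473 12545330/57473]
step 1: K = P̄·Hᵀ·S⁻¹ = [248935932/1770033791 -740355959/3540067582; -254126669/1770033791 -992946705/3540067582; -248077331/1770033791 -125373339/3540067582]
step 1: x' = x̄ + K·y = [1185633481/3540067582, 276304627/3540067582, 3062215069/3540067582]
step 1: P' = (I − K·H)·P̄ = [1435365088/1770033791 -695009129/1770033791 2474652863/1770033791; -695009129/1770033791 1687955834/1770033791 -2349279524/1770033791; 2474652863/1770033791 -2349279524/1770033791 6433374815/1770033791]
step 2: x̄ = F·x = [-6953344019/3540067582, -869307907/1770033791, 523647314/1770033791]
step 2: P̄ = F·P·Fᵀ + Q = [16273815060/1770033791 1949061737/1770033791 -3504540867/1770033791; 1949061737/1770033791 45138844541/1770033791 17890680601/1770033791; -3504540867/1770033791 17890680601/1770033791 19392710477/1770033791]
step 2: y = z − H·x̄ = [12397254521/3540067582, -10461993624/1770033791]
step 2: S = H·P̄·Hᵀ + R = [571691851353/1770033791 136558923266/1770033791; 136558923266/1770033791 268323267464/1770033791]
step 2: K = P̄·Hᵀ·S⁻¹ = [2671088137251/19032106434799 -7888994431771/38064212869598; -2739367598884/19032106434799 -10571420151675/38064212869598; -2669432187340/19032106434799 -1364490688431/38064212869598]
step 2: x' = x̄ + K·y = [-4714038399083/19032106434799, 12301452060875/19032106434799, 314650902068/19032106434799]
step 2: P' = (I − K·H)·P̄ = [15394497049043/19032106434799 -7505502617272/19032106434799 26590615984960/19032106434799; -7505502617272/19032106434799 18076922768947/19032106434799 -25226125296529/19032106434799; 26590615984960/19032106434799 -25226125296529/19032106434799 69116197554979/19032106434799]

step 0: x' = [71496/57473, -92239/57473, 140333/57473], P' = [147533/114946 -87819/114946 282813/114946; -87819/114946 140773/114946 -245923/114946; 282813/114946 -245923/114946 690169/114946]
step 1: x' = [1185633481/3540067582, 276304627/3540067582, 3062215069/3540067582], P' = [1435365088/1770033791 -695009129/1770033791 2474652863/1770033791; -695009129/1770033791 1687955834/1770033791 -2349279524/1770033791; 2474652863/1770033791 -2349279524/1770033791 6433374815/1770033791]
step 2: x' = [-4714038399083/19032106434799, 12301452060875/19032106434799, 314650902068/19032106434799], P' = [15394497049043/19032106434799 -7505502617272/19032106434799 26590615984960/19032106434799; -7505502617272/19032106434799 18076922768947/19032106434799 -25226125296529/19032106434799; 26590615984960/19032106434799 -25226125296529/19032106434799 69116197554979/19032106434799]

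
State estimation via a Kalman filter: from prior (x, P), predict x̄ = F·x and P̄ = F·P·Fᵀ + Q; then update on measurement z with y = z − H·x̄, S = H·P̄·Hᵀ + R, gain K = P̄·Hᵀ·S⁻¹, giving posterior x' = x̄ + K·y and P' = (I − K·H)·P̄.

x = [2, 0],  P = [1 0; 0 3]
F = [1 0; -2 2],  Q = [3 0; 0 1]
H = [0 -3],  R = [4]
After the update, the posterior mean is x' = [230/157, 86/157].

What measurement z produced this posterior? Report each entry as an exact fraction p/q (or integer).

z = [-2]

x̄ = F·x = [2, -4]
P̄ = F·P·Fᵀ + Q = [4 -2; -2 17]
S = H·P̄·Hᵀ + R = [157]
K = P̄·Hᵀ·S⁻¹ = [6/157; -51/157]
x' − x̄ = [-84/157, 714/157] = K·y
y = (KᵀK)⁻¹·Kᵀ·(x' − x̄) = [-14]
z = y + H·x̄ = [-14] + [12] = [-2]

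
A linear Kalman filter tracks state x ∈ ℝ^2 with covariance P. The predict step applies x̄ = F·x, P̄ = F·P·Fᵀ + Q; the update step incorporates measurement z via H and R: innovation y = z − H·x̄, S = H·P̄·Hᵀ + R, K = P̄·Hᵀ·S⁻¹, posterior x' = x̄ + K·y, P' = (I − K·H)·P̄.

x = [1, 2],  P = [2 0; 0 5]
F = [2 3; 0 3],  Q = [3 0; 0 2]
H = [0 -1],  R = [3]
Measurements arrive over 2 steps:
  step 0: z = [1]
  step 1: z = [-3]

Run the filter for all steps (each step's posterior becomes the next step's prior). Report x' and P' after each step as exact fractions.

step 0: x' = [17/10, -29/50], P' = [31/2 27/10; 27/10 141/50]
step 1: x' = [1768/217, 3846/1519], P' = [2042/31 891/217; 891/217 4107/1519]

step 0: x̄ = F·x = [8, 6]
step 0: P̄ = F·P·Fᵀ + Q = [56 45; 45 47]
step 0: y = z − H·x̄ = [7]
step 0: S = H·P̄·Hᵀ + R = [50]
step 0: K = P̄·Hᵀ·S⁻¹ = [-9/10; -47/50]
step 0: x' = x̄ + K·y = [17/10, -29/50]
step 0: P' = (I − K·H)·P̄ = [31/2 27/10; 27/10 141/50]
step 1: x̄ = F·x = [83/50, -87/50]
step 1: P̄ = F·P·Fᵀ + Q = [6139/50 2079/50; 2079/50 1369/50]
step 1: y = z − H·x̄ = [-237/50]
step 1: S = H·P̄·Hᵀ + R = [1519/50]
step 1: K = P̄·Hᵀ·S⁻¹ = [-297/217; -1369/1519]
step 1: x' = x̄ + K·y = [1768/217, 3846/1519]
step 1: P' = (I − K·H)·P̄ = [2042/31 891/217; 891/217 4107/1519]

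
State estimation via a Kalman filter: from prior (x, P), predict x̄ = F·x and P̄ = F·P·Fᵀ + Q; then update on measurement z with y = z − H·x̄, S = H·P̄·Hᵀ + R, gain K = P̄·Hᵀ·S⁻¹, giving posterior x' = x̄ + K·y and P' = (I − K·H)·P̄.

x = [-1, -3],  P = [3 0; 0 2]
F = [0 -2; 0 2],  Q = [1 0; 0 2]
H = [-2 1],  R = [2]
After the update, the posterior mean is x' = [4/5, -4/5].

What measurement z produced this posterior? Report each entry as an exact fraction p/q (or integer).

z = [-2]

x̄ = F·x = [6, -6]
P̄ = F·P·Fᵀ + Q = [9 -8; -8 10]
S = H·P̄·Hᵀ + R = [80]
K = P̄·Hᵀ·S⁻¹ = [-13/40; 13/40]
x' − x̄ = [-26/5, 26/5] = K·y
y = (KᵀK)⁻¹·Kᵀ·(x' − x̄) = [16]
z = y + H·x̄ = [16] + [-18] = [-2]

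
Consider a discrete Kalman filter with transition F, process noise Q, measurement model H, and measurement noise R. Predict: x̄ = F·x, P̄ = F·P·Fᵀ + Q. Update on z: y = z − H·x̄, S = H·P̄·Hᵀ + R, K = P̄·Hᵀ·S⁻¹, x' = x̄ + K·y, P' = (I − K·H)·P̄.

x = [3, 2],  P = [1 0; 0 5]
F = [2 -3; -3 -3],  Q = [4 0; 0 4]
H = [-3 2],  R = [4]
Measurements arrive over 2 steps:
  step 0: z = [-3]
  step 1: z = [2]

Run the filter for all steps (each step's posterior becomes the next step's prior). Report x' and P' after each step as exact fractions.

step 0: x̄ = F·x = [0, -15]
step 0: P̄ = F·P·Fᵀ + Q = [53 39; 39 58]
step 0: y = z − H·x̄ = [27]
step 0: S = H·P̄·Hᵀ + R = [245]
step 0: K = P̄·Hᵀ·S⁻¹ = [-81/245; -1/245]
step 0: x' = x̄ + K·y = [-2187/245, -3702/245]
step 0: P' = (I − K·H)·P̄ = [6424/245 9474/245; 9474/245 14209/245]
step 1: x̄ = F·x = [6732/245, 17667/245]
step 1: P̄ = F·P·Fᵀ + Q = [40869/245 117759/245; 117759/245 357209/245]
step 1: y = z − H·x̄ = [-14648/245]
step 1: S = H·P̄·Hᵀ + R = [384529/245]
step 1: K = P̄·Hᵀ·S⁻¹ = [112911/384529; 361141/384529]
step 1: x' = x̄ + K·y = [3815220/384529, 6136655/384529]
step 1: P' = (I − K·H)·P̄ = [12107844/384529 18387588/384529; 18387588/384529 28303664/384529]

step 0: x' = [-2187/245, -3702/245], P' = [6424/245 9474/245; 9474/245 14209/245]
step 1: x' = [3815220/384529, 6136655/384529], P' = [12107844/384529 18387588/384529; 18387588/384529 28303664/384529]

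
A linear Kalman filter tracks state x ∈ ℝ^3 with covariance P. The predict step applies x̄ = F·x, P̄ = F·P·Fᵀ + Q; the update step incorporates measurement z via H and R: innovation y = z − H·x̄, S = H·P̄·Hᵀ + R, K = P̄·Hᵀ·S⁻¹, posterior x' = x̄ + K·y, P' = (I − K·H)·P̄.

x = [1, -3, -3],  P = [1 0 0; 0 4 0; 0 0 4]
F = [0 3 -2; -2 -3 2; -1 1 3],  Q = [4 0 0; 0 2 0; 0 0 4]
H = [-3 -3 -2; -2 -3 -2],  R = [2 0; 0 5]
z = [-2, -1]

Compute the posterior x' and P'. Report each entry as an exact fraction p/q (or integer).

x' = [879/4637, 9918/4637, -12485/4637]
P' = [28700/4637 -24942/4637 -1572/4637; -24942/4637 47483/4637 -36950/4637; -1572/4637 -36950/4637 58617/4637]

x̄ = F·x = [-3, 1, -13]
P̄ = F·P·Fᵀ + Q = [56 -52 -12; -52 58 14; -12 14 45]
y = z − H·x̄ = [-34, -30]
S = H·P̄·Hᵀ + R = [296 306; 306 379]
K = P̄·Hᵀ·S⁻¹ = [-4065/4637 4114/4637; 6277/9274 -3733/4637; -834/4637 -648/4637]
x' = x̄ + K·y = [879/4637, 9918/4637, -12485/4637]
P' = (I − K·H)·P̄ = [28700/4637 -24942/4637 -1572/4637; -24942/4637 47483/4637 -36950/4637; -1572/4637 -36950/4637 58617/4637]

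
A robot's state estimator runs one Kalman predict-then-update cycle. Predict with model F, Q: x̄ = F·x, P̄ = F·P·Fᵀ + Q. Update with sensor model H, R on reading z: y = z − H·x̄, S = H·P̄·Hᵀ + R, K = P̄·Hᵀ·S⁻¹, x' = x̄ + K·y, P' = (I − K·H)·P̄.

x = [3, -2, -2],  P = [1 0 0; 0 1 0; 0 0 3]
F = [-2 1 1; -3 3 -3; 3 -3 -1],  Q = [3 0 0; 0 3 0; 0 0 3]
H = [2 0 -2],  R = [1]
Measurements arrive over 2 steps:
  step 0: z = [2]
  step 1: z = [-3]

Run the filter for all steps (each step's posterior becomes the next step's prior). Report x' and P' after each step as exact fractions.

step 0: x̄ = F·x = [-10, -9, 17]
step 0: P̄ = F·P·Fᵀ + Q = [11 0 -12; 0 48 -9; -12 -9 24]
step 0: y = z − H·x̄ = [56]
step 0: S = H·P̄·Hᵀ + R = [237]
step 0: K = P̄·Hᵀ·S⁻¹ = [46/237; 6/79; -24/79]
step 0: x' = x̄ + K·y = [206/237, -375/79, -1/79]
step 0: P' = (I − K·H)·P̄ = [491/237 -276/79 156/79; -276/79 3684/79 -279/79; 156/79 -279/79 168/79]
step 1: x̄ = F·x = [-1540/237, -1328/79, 1332/79]
step 1: P̄ = F·P·Fᵀ + Q = [13997/237 14482/79 -12790/79; 14482/79 49176/79 -41703/79; -12790/79 -41703/79 37392/79]
step 1: y = z − H·x̄ = [10361/237]
step 1: S = H·P̄·Hᵀ + R = [811889/237]
step 1: K = P̄·Hᵀ·S⁻¹ = [104734/811889; 337110/811889; -301092/811889]
step 1: x' = x̄ + K·y = [-53606/62453, 83814/62453, 40472/62453]
step 1: P' = (I − K·H)·P̄ = [1665821/811889 -141558/811889 1613454/811889; -141558/811889 25878516/811889 -310113/811889; 1613454/811889 -310113/811889 1764000/811889]

step 0: x' = [206/237, -375/79, -1/79], P' = [491/237 -276/79 156/79; -276/79 3684/79 -279/79; 156/79 -279/79 168/79]
step 1: x' = [-53606/62453, 83814/62453, 40472/62453], P' = [1665821/811889 -141558/811889 1613454/811889; -141558/811889 25878516/811889 -310113/811889; 1613454/811889 -310113/811889 1764000/811889]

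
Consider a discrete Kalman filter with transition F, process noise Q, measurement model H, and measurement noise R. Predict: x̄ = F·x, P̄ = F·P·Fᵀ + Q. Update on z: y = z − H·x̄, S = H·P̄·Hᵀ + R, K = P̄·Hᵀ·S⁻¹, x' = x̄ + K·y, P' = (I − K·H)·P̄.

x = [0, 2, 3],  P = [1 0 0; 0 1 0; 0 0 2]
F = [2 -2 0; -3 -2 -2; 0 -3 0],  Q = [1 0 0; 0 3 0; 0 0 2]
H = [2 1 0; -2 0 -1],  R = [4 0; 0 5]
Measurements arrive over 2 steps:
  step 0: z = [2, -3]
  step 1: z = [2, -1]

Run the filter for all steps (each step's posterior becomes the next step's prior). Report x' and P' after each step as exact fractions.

step 0: x' = [636/439, -1064/439, 105/439], P' = [623/439 -1230/439 -566/439; -1230/439 3880/439 1350/439; -566/439 1350/439 1617/439]
step 1: x' = [1740908/1540937, -1678388/1540937, -336829/1540937], P' = [1566845/1540937 -2712974/1540937 -1118090/1540937; -2712974/1540937 9653076/1540937 2538578/1540937; -1118090/1540937 2538578/1540937 4653265/1540937]

step 0: x̄ = F·x = [-4, -10, -6]
step 0: P̄ = F·P·Fᵀ + Q = [9 -2 6; -2 24 6; 6 6 11]
step 0: y = z − H·x̄ = [20, -17]
step 0: S = H·P̄·Hᵀ + R = [56 -50; -50 76]
step 0: K = P̄·Hᵀ·S⁻¹ = [4/439 -136/439; 355/439 222/439; 109/878 -97/439]
step 0: x' = x̄ + K·y = [636/439, -1064/439, 105/439]
step 0: P' = (I − K·H)·P̄ = [623/439 -1230/439 -566/439; -1230/439 3880/439 1350/439; -566/439 1350/439 1617/439]
step 1: x̄ = F·x = [3400/439, 10/439, 3192/439]
step 1: P̄ = F·P·Fᵀ + Q = [28291/439 16986/439 30660/439; 16986/439 18160/439 20310/439; 30660/439 20310/439 35798/439]
step 1: y = z − H·x̄ = [-5932/439, 9553/439]
step 1: S = H·P̄·Hᵀ + R = [201024/439 -228766/439; -228766/439 273797/439]
step 1: K = P̄·Hᵀ·S⁻¹ = [105179/1540937 -403120/1540937; 1056782/1540937 577474/1540937; 151199/3081874 -483417/1540937]
step 1: x' = x̄ + K·y = [1740908/1540937, -1678388/1540937, -336829/1540937]
step 1: P' = (I − K·H)·P̄ = [1566845/1540937 -2712974/1540937 -1118090/1540937; -2712974/1540937 9653076/1540937 2538578/1540937; -1118090/1540937 2538578/1540937 4653265/1540937]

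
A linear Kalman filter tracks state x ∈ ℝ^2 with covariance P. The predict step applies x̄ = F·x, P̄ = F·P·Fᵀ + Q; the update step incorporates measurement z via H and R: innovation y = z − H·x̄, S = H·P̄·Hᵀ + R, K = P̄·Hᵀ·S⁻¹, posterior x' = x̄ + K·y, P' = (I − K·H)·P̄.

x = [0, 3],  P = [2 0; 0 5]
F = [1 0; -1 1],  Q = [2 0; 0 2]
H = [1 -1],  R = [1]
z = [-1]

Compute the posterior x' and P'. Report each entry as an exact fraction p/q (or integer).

x' = [2/3, 16/9]
P' = [2 5/3; 5/3 41/18]

x̄ = F·x = [0, 3]
P̄ = F·P·Fᵀ + Q = [4 -2; -2 9]
y = z − H·x̄ = [2]
S = H·P̄·Hᵀ + R = [18]
K = P̄·Hᵀ·S⁻¹ = [1/3; -11/18]
x' = x̄ + K·y = [2/3, 16/9]
P' = (I − K·H)·P̄ = [2 5/3; 5/3 41/18]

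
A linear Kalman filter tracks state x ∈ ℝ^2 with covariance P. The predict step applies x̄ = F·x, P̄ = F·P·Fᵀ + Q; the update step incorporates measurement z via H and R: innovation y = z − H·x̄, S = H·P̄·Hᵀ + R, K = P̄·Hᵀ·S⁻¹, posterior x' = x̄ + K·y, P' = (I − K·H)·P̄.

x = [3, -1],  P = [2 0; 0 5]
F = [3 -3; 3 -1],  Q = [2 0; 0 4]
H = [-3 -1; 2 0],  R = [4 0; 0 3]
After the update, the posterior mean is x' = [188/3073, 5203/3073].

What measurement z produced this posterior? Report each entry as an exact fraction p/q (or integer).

z = [-1, 1]

x̄ = F·x = [12, 10]
P̄ = F·P·Fᵀ + Q = [65 33; 33 27]
S = H·P̄·Hᵀ + R = [814 -456; -456 263]
K = P̄·Hᵀ·S⁻¹ = [-342/3073 926/3073; -1521/3073 -1866/3073]
x' − x̄ = [-36688/3073, -25527/3073] = K·y
y = (KᵀK)⁻¹·Kᵀ·(x' − x̄) = [45, -23]
z = y + H·x̄ = [45, -23] + [-46, 24] = [-1, 1]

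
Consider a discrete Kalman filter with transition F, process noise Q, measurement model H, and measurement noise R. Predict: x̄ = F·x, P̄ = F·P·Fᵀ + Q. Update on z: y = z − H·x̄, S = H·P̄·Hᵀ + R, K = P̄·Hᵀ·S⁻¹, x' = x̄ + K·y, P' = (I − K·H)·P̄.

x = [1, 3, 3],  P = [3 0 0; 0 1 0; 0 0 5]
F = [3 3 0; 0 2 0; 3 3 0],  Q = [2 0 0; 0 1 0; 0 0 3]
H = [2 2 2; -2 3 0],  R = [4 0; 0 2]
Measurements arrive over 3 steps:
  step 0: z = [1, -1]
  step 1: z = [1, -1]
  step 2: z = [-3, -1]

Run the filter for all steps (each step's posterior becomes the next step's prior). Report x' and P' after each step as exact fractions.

step 0: x' = [8693/10852, 3725/10852, -7581/21704], P' = [2235/2713 1213/2713 -4977/5426; 1213/2713 1207/2713 -3597/5426; -4977/5426 -3597/5426 21549/10852]
step 1: x' = [121093/362860, -44387/362860, 250791/725720], P' = [1308783/1723585 650143/1723585 -2763039/3447170; 650143/1723585 635623/1723585 -1848789/3447170; -2763039/3447170 -1848789/3447170 12230877/6894340]
step 2: x' = [-1523034305/3801672868, -2256337465/3801672868, -3603630003/7603345736], P' = [719474535/950418217 356635075/950418217 -1519383819/1900836434; 356635075/950418217 348920479/950418217 -1015903053/1900836434; -1519383819/1900836434 -1015903053/1900836434 6736295397/3801672868]

step 0: x̄ = F·x = [12, 6, 12]
step 0: P̄ = F·P·Fᵀ + Q = [38 6 36; 6 5 6; 36 6 39]
step 0: y = z − H·x̄ = [-59, 5]
step 0: S = H·P̄·Hᵀ + R = [716 -218; -218 127]
step 0: K = P̄·Hᵀ·S⁻¹ = [1919/10852 -831/5426; 1243/10852 1195/5426; 4401/21704 -837/10852]
step 0: x' = x̄ + K·y = [8693/10852, 3725/10852, -7581/21704]
step 0: P' = (I − K·H)·P̄ = [2235/2713 1213/2713 -4977/5426; 1213/2713 1207/2713 -3597/5426; -4977/5426 -3597/5426 21549/10852]
step 1: x̄ = F·x = [18627/5426, 3725/5426, 18627/5426]
step 1: P̄ = F·P·Fᵀ + Q = [58238/2713 14520/2713 52812/2713; 14520/2713 7541/2713 14520/2713; 52812/2713 14520/2713 60951/2713]
step 1: y = z − H·x̄ = [-38266/2713, 20653/5426]
step 1: S = H·P̄·Hᵀ + R = [1172588/2713 -282794/2713; -282794/2713 132007/2713]
step 1: K = P̄·Hᵀ·S⁻¹ = [1154813/6894340 -667137/3447170; 722743/6894340 606583/3447170; 3007221/13788680 -20289/6894340]
step 1: x' = x̄ + K·y = [121093/362860, -44387/362860, 250791/725720]
step 1: P' = (I − K·H)·P̄ = [1308783/1723585 650143/1723585 -2763039/3447170; 650143/1723585 635623/1723585 -1848789/3447170; -2763039/3447170 -1848789/3447170 12230877/6894340]
step 2: x̄ = F·x = [115059/181430, -44387/181430, 115059/181430]
step 2: P̄ = F·P·Fᵀ + Q = [32649398/1723585 7714596/1723585 29202228/1723585; 7714596/1723585 4266077/1723585 7714596/1723585; 29202228/1723585 7714596/1723585 34372983/1723585]
step 2: y = z − H·x̄ = [-457876/90715, 181849/181430]
step 2: S = H·P̄·Hᵀ + R = [649099532/1723585 -160093274/1723585; -160093274/1723585 79864303/1723585]
step 2: K = P̄·Hᵀ·S⁻¹ = [632835401/3801672868 -369043845/1900836434; 395208055/3801672868 333491287/1900836434; 1665721653/7603345736 -8941521/3801672868]
step 2: x' = x̄ + K·y = [-1523034305/3801672868, -2256337465/3801672868, -3603630003/7603345736]
step 2: P' = (I − K·H)·P̄ = [719474535/950418217 356635075/950418217 -1519383819/1900836434; 356635075/950418217 348920479/950418217 -1015903053/1900836434; -1519383819/1900836434 -1015903053/1900836434 6736295397/3801672868]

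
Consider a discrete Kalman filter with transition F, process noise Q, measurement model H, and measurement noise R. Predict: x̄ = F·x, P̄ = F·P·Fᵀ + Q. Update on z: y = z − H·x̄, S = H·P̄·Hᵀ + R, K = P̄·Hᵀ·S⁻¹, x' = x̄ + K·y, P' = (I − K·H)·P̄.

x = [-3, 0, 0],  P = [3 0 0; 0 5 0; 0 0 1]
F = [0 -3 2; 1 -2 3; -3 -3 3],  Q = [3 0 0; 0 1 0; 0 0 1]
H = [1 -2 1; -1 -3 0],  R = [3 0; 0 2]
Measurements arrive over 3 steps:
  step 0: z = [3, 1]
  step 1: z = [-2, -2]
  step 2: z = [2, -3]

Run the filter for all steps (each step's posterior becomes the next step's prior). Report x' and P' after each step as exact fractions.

step 0: x̄ = F·x = [0, -3, 9]
step 0: P̄ = F·P·Fᵀ + Q = [52 36 51; 36 33 30; 51 30 82]
step 0: y = z − H·x̄ = [-12, -8]
step 0: S = H·P̄·Hᵀ + R = [107 -31; -31 567]
step 0: K = P̄·Hᵀ·S⁻¹ = [1147/5428 -1469/5428; -4185/59708 -14445/59708; 9255/14927 -3206/14927]
step 0: x' = x̄ + K·y = [-503/1357, -3336/14927, 48931/14927]
step 0: P' = (I − K·H)·P̄ = [11659/5428 -2907/5428 -3508/1357; -2907/5428 20289/59708 15000/14927; -3508/1357 15000/14927 96353/14927]
step 1: x̄ = F·x = [4690/649, 147932/14927, 173400/14927]
step 1: P̄ = F·P·Fᵀ + Q = [51451/2596 62671/2596 24276/649; 62671/2596 2219617/59708 783969/14927; 24276/649 783969/14927 1497002/14927]
step 1: y = z − H·x̄ = [-15260/14927, 521812/14927]
step 1: S = H·P̄·Hᵀ + R = [2386521/59708 -237031/14927; -237031/14927 7481985/14927]
step 1: K = P̄·Hᵀ·S⁻¹ = [180152429/1181160283 -211662967/1181160283; -59418727/1181160283 -321574758/1181160283; 792386580/1181160283 -434330921/1181160283]
step 1: x' = x̄ + K·y = [952258158/1181160283, 524992640/1181160283, -2272239076/1181160283]
step 1: P' = (I − K·H)·P̄ = [2274398558/1181160283 -617024208/1181160283 -2967989687/1181160283; -617024208/1181160283 420057908/1181160283 1278883843/1181160283; -2967989687/1181160283 1278883843/1181160283 7902917113/1181160283]
step 2: x̄ = F·x = [-6119456072/1181160283, -6914444350/1181160283, -11248469622/1181160283]
step 2: P̄ = F·P·Fᵀ + Q = [23589064357/1181160283 29227453417/1181160283 44269486455/1181160283; 29227453417/1181160283 45575597084/1181160283 63597013644/1181160283; 44269486455/1181160283 63597013644/1181160283 115854991942/1181160283]
step 2: y = z − H·x̄ = [5901357560/1181160283, -30406269971/1181160283]
step 2: S = H·P̄·Hᵀ + R = [42531030150/1181160283 -14423462657/1181160283; -14423462657/1181160283 611496479181/1181160283]
step 2: K = P̄·Hᵀ·S⁻¹ = [3509579526214/21842538467447 -3891813222338/21842538467447; -1160244200300/21842538467447 -5955221061603/21842538467447; 14177981103090/21842538467447 -8061899288839/21842538467447]
step 2: x' = x̄ + K·y = [4556835011738/21842538467447, 19641726098661/21842538467447, 70360045966145/21842538467447]
step 2: P' = (I − K·H)·P̄ = [41649392044501/21842538467447 -11288588533275/21842538467447 -53697830532409/21842538467447; -11288588533275/21842538467447 7733010218827/21842538467447 23273876370029/21842538467447; -53697830532409/21842538467447 23273876370029/21842538467447 142779526581737/21842538467447]

step 0: x' = [-503/1357, -3336/14927, 48931/14927], P' = [11659/5428 -2907/5428 -3508/1357; -2907/5428 20289/59708 15000/14927; -3508/1357 15000/14927 96353/14927]
step 1: x' = [952258158/1181160283, 524992640/1181160283, -2272239076/1181160283], P' = [2274398558/1181160283 -617024208/1181160283 -2967989687/1181160283; -617024208/1181160283 420057908/1181160283 1278883843/1181160283; -2967989687/1181160283 1278883843/1181160283 7902917113/1181160283]
step 2: x' = [4556835011738/21842538467447, 19641726098661/21842538467447, 70360045966145/21842538467447], P' = [41649392044501/21842538467447 -11288588533275/21842538467447 -53697830532409/21842538467447; -11288588533275/21842538467447 7733010218827/21842538467447 23273876370029/21842538467447; -53697830532409/21842538467447 23273876370029/21842538467447 142779526581737/21842538467447]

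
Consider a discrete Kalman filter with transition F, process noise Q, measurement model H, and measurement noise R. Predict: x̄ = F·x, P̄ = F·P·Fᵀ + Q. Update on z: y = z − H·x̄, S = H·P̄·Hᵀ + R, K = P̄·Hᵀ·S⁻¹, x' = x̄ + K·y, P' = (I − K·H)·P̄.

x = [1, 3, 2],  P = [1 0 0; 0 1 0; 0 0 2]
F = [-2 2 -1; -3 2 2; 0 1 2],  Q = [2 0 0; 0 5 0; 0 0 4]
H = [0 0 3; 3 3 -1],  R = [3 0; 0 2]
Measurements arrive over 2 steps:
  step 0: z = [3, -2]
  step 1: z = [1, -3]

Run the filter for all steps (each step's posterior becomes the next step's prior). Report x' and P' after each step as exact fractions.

step 0: x̄ = F·x = [2, 7, 7]
step 0: P̄ = F·P·Fᵀ + Q = [12 6 -2; 6 26 10; -2 10 13]
step 0: y = z − H·x̄ = [-18, -22]
step 0: S = H·P̄·Hᵀ + R = [120 33; 33 417]
step 0: K = P̄·Hᵀ·S⁻¹ = [-1450/16317 2306/16317; 3224/16317 3110/16317; 5300/16317 11/16317]
step 0: x' = x̄ + K·y = [8002/16317, -12233/16317, 18577/16317]
step 0: P' = (I − K·H)·P̄ = [57968/16317 -56914/16317 -1450/16317; -56914/16317 60062/16317 3224/16317; -1450/16317 3224/16317 5300/16317]
step 1: x̄ = F·x = [-59047/16317, -11318/16317, 2769/1813]
step 1: P̄ = F·P·Fᵀ + Q = [946670/16317 1154494/16317 26536/1813; 1154494/16317 1590905/16317 37790/1813; 26536/1813 37790/1813 17714/1813]
step 1: y = z − H·x̄ = [-6494/1813, 20785/1813]
step 1: S = H·P̄·Hᵀ + R = [164865/1813 525792/1813; 525792/1813 4481947/1813]
step 1: K = P̄·Hᵀ·S⁻¹ = [458328/85026469 12729796/85026469; 8607906/85026469 15634145/85026469; 26848174/85026469 175264/85026469]
step 1: x' = x̄ + K·y = [-1470516307/765238221, 804839539/765238221, 35702765/85026469]
step 1: P' = (I − K·H)·P̄ = [1633558622/765238221 -1555804862/765238221 458328/85026469; -1555804862/765238221 1675433450/765238221 8607906/85026469; 458328/85026469 8607906/85026469 26848174/85026469]

step 0: x' = [8002/16317, -12233/16317, 18577/16317], P' = [57968/16317 -56914/16317 -1450/16317; -56914/16317 60062/16317 3224/16317; -1450/16317 3224/16317 5300/16317]
step 1: x' = [-1470516307/765238221, 804839539/765238221, 35702765/85026469], P' = [1633558622/765238221 -1555804862/765238221 458328/85026469; -1555804862/765238221 1675433450/765238221 8607906/85026469; 458328/85026469 8607906/85026469 26848174/85026469]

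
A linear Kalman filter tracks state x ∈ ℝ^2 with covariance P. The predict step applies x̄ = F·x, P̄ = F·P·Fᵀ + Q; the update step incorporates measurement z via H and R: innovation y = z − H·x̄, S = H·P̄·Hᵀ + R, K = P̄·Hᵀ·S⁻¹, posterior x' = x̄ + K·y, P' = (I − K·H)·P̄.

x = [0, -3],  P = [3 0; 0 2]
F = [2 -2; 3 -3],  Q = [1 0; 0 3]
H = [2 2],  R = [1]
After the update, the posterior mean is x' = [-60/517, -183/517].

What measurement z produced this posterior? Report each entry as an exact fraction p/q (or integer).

x̄ = F·x = [6, 9]
P̄ = F·P·Fᵀ + Q = [21 30; 30 48]
S = H·P̄·Hᵀ + R = [517]
K = P̄·Hᵀ·S⁻¹ = [102/517; 156/517]
x' − x̄ = [-3162/517, -4836/517] = K·y
y = (KᵀK)⁻¹·Kᵀ·(x' − x̄) = [-31]
z = y + H·x̄ = [-31] + [30] = [-1]

z = [-1]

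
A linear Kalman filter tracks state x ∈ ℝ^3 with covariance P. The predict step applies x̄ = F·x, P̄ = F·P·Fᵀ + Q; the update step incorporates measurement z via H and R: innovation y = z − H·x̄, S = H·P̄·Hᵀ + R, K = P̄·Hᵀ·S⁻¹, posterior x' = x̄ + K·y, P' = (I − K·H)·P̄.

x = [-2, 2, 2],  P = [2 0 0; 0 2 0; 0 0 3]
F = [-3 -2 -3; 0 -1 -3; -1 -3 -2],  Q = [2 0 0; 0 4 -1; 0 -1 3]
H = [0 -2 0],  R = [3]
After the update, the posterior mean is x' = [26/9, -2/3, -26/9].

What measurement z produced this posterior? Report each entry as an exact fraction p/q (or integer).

z = [1]

x̄ = F·x = [-4, -8, -8]
P̄ = F·P·Fᵀ + Q = [55 31 36; 31 33 23; 36 23 35]
S = H·P̄·Hᵀ + R = [135]
K = P̄·Hᵀ·S⁻¹ = [-62/135; -22/45; -46/135]
x' − x̄ = [62/9, 22/3, 46/9] = K·y
y = (KᵀK)⁻¹·Kᵀ·(x' − x̄) = [-15]
z = y + H·x̄ = [-15] + [16] = [1]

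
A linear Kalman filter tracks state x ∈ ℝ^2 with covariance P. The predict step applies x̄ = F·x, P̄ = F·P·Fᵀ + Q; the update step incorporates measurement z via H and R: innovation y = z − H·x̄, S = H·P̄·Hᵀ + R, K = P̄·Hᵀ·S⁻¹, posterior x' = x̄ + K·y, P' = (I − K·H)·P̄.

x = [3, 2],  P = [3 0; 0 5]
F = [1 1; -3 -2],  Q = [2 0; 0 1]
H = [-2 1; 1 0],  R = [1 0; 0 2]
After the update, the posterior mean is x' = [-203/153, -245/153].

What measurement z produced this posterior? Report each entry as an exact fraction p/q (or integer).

x̄ = F·x = [5, -13]
P̄ = F·P·Fᵀ + Q = [10 -19; -19 48]
S = H·P̄·Hᵀ + R = [165 -39; -39 12]
K = P̄·Hᵀ·S⁻¹ = [-26/153 43/153; 97/153 73/153]
x' − x̄ = [-968/153, 1744/153] = K·y
y = (KᵀK)⁻¹·Kᵀ·(x' − x̄) = [24, -8]
z = y + H·x̄ = [24, -8] + [-23, 5] = [1, -3]

z = [1, -3]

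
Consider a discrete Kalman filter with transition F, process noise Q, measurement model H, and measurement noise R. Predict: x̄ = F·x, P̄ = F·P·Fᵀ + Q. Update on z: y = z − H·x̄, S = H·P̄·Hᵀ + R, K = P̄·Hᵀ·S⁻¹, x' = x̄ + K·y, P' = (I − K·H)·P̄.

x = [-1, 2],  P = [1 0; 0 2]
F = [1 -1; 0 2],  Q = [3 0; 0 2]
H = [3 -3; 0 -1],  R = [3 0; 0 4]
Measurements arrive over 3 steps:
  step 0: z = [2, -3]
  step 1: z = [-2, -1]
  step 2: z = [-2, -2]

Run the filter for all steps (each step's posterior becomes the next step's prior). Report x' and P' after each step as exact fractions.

step 0: x̄ = F·x = [-3, 4]
step 0: P̄ = F·P·Fᵀ + Q = [6 -4; -4 10]
step 0: y = z − H·x̄ = [23, 1]
step 0: S = H·P̄·Hᵀ + R = [219 42; 42 14]
step 0: K = P̄·Hᵀ·S⁻¹ = [6/31 -64/217; -4/31 -71/217]
step 0: x' = x̄ + K·y = [251/217, 153/217]
step 0: P' = (I − K·H)·P̄ = [298/217 256/217; 256/217 284/217]
step 1: x̄ = F·x = [14/31, 306/217]
step 1: P̄ = F·P·Fᵀ + Q = [103/31 -8/31; -8/31 1570/217]
step 1: y = z − H·x̄ = [190/217, 89/217]
step 1: S = H·P̄·Hᵀ + R = [22278/217 4878/217; 4878/217 2438/217]
step 1: K = P̄·Hᵀ·S⁻¹ = [831/4688 -1555/4688; -813/5860 -2147/5860]
step 1: x' = x̄ + K·y = [2207/4688, 6671/5860]
step 1: P' = (I − K·H)·P̄ = [7051/4688 1555/1172; 1555/1172 2147/1465]
step 2: x̄ = F·x = [-15649/23440, 6671/2930]
step 2: P̄ = F·P·Fᵀ + Q = [77727/23440 -813/2930; -813/2930 11518/1465]
step 2: y = z − H·x̄ = [160171/23440, 811/2930]
step 2: S = H·P̄·Hᵀ + R = [2545527/23440 71547/2930; 71547/2930 17378/1465]
step 2: K = P̄·Hᵀ·S⁻¹ = [36393/207931 -70053/207931; -381584/2703103 -1006085/2703103]
step 2: x' = x̄ + K·y = [90473/207931, 3268474/2703103]
step 2: P' = (I − K·H)·P̄ = [316605/207931 280212/207931; 280212/207931 4024340/2703103]

step 0: x' = [251/217, 153/217], P' = [298/217 256/217; 256/217 284/217]
step 1: x' = [2207/4688, 6671/5860], P' = [7051/4688 1555/1172; 1555/1172 2147/1465]
step 2: x' = [90473/207931, 3268474/2703103], P' = [316605/207931 280212/207931; 280212/207931 4024340/2703103]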